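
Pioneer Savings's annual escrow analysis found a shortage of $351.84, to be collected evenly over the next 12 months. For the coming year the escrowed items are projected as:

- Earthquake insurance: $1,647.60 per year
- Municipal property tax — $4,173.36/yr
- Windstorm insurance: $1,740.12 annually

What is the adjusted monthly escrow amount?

$659.41

Earthquake insurance = $1,647.60 annually
Municipal property tax = $4,173.36 annually
Windstorm insurance = $1,740.12 annually
Total annual escrow = $7,561.08
Monthly = $7,561.08 ÷ 12 = $630.09
Shortage spread = $351.84 ÷ 12 = $29.32/mo
New monthly escrow = $630.09 + $29.32 = $659.41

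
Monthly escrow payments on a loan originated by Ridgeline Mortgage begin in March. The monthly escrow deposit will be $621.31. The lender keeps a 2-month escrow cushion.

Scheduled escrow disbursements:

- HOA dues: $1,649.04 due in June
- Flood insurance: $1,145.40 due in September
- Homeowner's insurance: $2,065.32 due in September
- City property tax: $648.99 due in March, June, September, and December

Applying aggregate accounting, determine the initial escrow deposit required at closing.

Cushion = 2 × $621.31 = $1,242.62
Trial balance (start $0, +$621.31 each month, − disbursements):
  Mar: +$621.31 − $648.99 → -$27.68
  Apr: +$621.31 → $593.63
  May: +$621.31 → $1,214.94
  Jun: +$621.31 − $2,298.03 → -$461.78
  Jul: +$621.31 → $159.53
  Aug: +$621.31 → $780.84
  Sep: +$621.31 − $3,859.71 → -$2,457.56
  Oct: +$621.31 → -$1,836.25
  Nov: +$621.31 → -$1,214.94
  Dec: +$621.31 − $648.99 → -$1,242.62
  Jan: +$621.31 → -$621.31
  Feb: +$621.31 → $0.00
Lowest trial balance = -$2,457.56 (Sep)
Initial deposit = cushion − low point = $1,242.62 − (-$2,457.56) = $3,700.18

$3,700.18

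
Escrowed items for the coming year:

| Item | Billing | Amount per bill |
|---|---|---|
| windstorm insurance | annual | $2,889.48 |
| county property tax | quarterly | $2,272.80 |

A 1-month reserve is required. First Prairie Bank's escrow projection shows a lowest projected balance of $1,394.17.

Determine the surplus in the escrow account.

$395.78

Windstorm insurance — $2,889.48/yr
County property tax — $2,272.80 × 4 = $9,091.20/yr
Annual escrow total = $11,980.68
Monthly = $11,980.68 / 12 = $998.39
Required reserve = 1 × $998.39 = $998.39
Surplus = $1,394.17 − $998.39 = $395.78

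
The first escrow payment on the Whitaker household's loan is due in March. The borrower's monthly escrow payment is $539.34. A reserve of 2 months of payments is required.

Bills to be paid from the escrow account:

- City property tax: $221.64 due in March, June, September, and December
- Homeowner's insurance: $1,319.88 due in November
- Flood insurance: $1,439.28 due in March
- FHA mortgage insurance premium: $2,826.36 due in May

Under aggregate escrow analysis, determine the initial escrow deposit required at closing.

Cushion = 2 × $539.34 = $1,078.68
Trial balance (start $0, +$539.34 each month, − disbursements):
  Mar: +$539.34 − $1,660.92 → -$1,121.58
  Apr: +$539.34 → -$582.24
  May: +$539.34 − $2,826.36 → -$2,869.26
  Jun: +$539.34 − $221.64 → -$2,551.56
  Jul: +$539.34 → -$2,012.22
  Aug: +$539.34 → -$1,472.88
  Sep: +$539.34 − $221.64 → -$1,155.18
  Oct: +$539.34 → -$615.84
  Nov: +$539.34 − $1,319.88 → -$1,396.38
  Dec: +$539.34 − $221.64 → -$1,078.68
  Jan: +$539.34 → -$539.34
  Feb: +$539.34 → $0.00
Lowest trial balance = -$2,869.26 (May)
Initial deposit = cushion − low point = $1,078.68 − (-$2,869.26) = $3,947.94

$3,947.94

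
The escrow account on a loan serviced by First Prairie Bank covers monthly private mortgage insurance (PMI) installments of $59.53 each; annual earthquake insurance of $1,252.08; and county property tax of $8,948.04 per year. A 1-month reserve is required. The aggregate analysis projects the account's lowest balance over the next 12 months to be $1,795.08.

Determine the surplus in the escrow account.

$885.54

Private mortgage insurance (PMI) — $59.53 × 12 = $714.36 annually
Earthquake insurance — $1,252.08 annually
County property tax — $8,948.04 annually
Total per year = $10,914.48
Monthly escrow = $10,914.48 / 12 = $909.54
Required cushion = 1 × $909.54 = $909.54
Surplus = $1,795.08 − $909.54 = $885.54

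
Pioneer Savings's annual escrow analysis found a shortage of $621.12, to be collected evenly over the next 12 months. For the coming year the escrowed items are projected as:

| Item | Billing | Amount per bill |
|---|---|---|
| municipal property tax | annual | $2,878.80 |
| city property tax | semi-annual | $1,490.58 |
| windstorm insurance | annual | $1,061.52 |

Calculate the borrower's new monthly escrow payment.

Municipal property tax: $2,878.80
City property tax: $1,490.58 × 2 = $2,981.16
Windstorm insurance: $1,061.52
Total per year = $6,921.48
Per month = $6,921.48 / 12 = $576.79
Shortage per month = $621.12 / 12 = $51.76
Adjusted monthly = $576.79 + $51.76 = $628.55

$628.55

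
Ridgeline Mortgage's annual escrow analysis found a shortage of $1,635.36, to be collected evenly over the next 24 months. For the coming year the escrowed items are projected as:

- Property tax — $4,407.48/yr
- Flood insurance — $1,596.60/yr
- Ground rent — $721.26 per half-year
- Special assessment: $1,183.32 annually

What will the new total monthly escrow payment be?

$787.30

Property tax: $4,407.48/yr
Flood insurance: $1,596.60/yr
Ground rent: $721.26 × 2 = $1,442.52/yr
Special assessment: $1,183.32/yr
Combined annual = $8,629.92
Monthly escrow = $8,629.92 ÷ 12 = $719.16
Shortage spread = $1,635.36 ÷ 24 = $68.14/mo
Adjusted monthly = $719.16 + $68.14 = $787.30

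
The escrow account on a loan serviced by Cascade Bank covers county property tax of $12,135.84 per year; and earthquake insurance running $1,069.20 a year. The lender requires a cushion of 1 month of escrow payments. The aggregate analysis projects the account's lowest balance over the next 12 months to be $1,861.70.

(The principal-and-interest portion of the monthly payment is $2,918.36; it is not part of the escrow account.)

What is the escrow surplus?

$761.28

County property tax — $12,135.84
Earthquake insurance — $1,069.20
Annual escrow total = $13,205.04
Base monthly escrow = $13,205.04 / 12 = $1,100.42
Cushion = 1 × $1,100.42 = $1,100.42
Excess over cushion: $1,861.70 − $1,100.42 = $761.28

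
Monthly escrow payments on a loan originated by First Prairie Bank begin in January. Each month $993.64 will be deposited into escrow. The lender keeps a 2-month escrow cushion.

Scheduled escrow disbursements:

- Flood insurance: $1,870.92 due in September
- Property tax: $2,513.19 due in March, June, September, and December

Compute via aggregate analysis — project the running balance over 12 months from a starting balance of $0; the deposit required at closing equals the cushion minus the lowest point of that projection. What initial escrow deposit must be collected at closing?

Cushion = 2 × $993.64 = $1,987.28
Trial balance (start $0, +$993.64 each month, − disbursements):
  Jan: +$993.64 → $993.64
  Feb: +$993.64 → $1,987.28
  Mar: +$993.64 − $2,513.19 → $467.73
  Apr: +$993.64 → $1,461.37
  May: +$993.64 → $2,455.01
  Jun: +$993.64 − $2,513.19 → $935.46
  Jul: +$993.64 → $1,929.10
  Aug: +$993.64 → $2,922.74
  Sep: +$993.64 − $4,384.11 → -$467.73
  Oct: +$993.64 → $525.91
  Nov: +$993.64 → $1,519.55
  Dec: +$993.64 − $2,513.19 → $0.00
Lowest trial balance = -$467.73 (Sep)
Initial deposit = cushion − low point = $1,987.28 − (-$467.73) = $2,455.01

$2,455.01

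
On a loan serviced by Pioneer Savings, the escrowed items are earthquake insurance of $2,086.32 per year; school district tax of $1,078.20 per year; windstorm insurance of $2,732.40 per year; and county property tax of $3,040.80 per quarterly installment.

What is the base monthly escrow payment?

Earthquake insurance: $2,086.32 per year
School district tax: $1,078.20 per year
Windstorm insurance: $2,732.40 per year
County property tax: $3,040.80 × 4 = $12,163.20 per year
Combined annual = $2,086.32 + $1,078.20 + $2,732.40 + $12,163.20 = $18,060.12
Monthly escrow = $18,060.12 ÷ 12 = $1,505.01

$1,505.01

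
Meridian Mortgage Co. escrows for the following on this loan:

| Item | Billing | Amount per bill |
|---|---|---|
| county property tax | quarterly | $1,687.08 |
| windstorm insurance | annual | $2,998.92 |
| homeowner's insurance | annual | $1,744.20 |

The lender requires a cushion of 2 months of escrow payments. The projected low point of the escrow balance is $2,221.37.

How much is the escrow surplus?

County property tax — $1,687.08 × 4 = $6,748.32 annually
Windstorm insurance — $2,998.92 annually
Homeowner's insurance — $1,744.20 annually
Combined annual = $11,491.44
Monthly escrow = $11,491.44 / 12 = $957.62
Cushion = 2 × $957.62 = $1,915.24
Surplus = $2,221.37 − $1,915.24 = $306.13

$306.13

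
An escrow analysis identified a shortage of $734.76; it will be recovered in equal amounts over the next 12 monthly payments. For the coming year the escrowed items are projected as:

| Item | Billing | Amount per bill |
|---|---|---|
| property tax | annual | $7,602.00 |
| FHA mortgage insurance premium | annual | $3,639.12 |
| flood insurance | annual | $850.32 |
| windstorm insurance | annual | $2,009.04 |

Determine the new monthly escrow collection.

$1,236.27

Property tax = $7,602.00
FHA mortgage insurance premium = $3,639.12
Flood insurance = $850.32
Windstorm insurance = $2,009.04
Combined annual = $7,602.00 + $3,639.12 + $850.32 + $2,009.04 = $14,100.48
Per month = $14,100.48 / 12 = $1,175.04
Monthly shortage recovery: $734.76 / 12 = $61.23
New monthly escrow = $1,175.04 + $61.23 = $1,236.27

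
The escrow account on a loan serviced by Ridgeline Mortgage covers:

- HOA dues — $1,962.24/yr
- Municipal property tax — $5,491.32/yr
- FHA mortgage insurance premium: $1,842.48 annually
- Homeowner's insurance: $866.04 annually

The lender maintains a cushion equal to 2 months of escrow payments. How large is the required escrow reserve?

$1,693.68

HOA dues — $1,962.24 per year
Municipal property tax — $5,491.32 per year
FHA mortgage insurance premium — $1,842.48 per year
Homeowner's insurance — $866.04 per year
Annual escrow total = $1,962.24 + $5,491.32 + $1,842.48 + $866.04 = $10,162.08
Monthly = $10,162.08 ÷ 12 = $846.84
Reserve = 2 × $846.84 = $1,693.68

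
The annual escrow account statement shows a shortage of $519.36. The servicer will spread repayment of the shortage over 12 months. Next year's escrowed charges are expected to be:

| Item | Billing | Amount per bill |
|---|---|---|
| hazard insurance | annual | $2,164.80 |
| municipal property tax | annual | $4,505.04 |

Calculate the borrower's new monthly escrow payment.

Hazard insurance = $2,164.80 annually
Municipal property tax = $4,505.04 annually
Yearly total = $6,669.84
Base monthly escrow = $6,669.84 / 12 = $555.82
Shortage spread = $519.36 / 12 = $43.28/mo
Adjusted monthly = $555.82 + $43.28 = $599.10

$599.10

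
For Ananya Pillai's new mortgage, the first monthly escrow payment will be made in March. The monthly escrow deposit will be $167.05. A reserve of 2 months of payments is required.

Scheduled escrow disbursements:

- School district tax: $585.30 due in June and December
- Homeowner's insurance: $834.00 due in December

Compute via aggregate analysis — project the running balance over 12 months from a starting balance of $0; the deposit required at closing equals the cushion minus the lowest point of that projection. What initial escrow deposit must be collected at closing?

$668.20

Cushion = 2 × $167.05 = $334.10
Trial balance (start $0, +$167.05 each month, − disbursements):
  Mar: +$167.05 → $167.05
  Apr: +$167.05 → $334.10
  May: +$167.05 → $501.15
  Jun: +$167.05 − $585.30 → $82.90
  Jul: +$167.05 → $249.95
  Aug: +$167.05 → $417.00
  Sep: +$167.05 → $584.05
  Oct: +$167.05 → $751.10
  Nov: +$167.05 → $918.15
  Dec: +$167.05 − $1,419.30 → -$334.10
  Jan: +$167.05 → -$167.05
  Feb: +$167.05 → $0.00
Lowest trial balance = -$334.10 (Dec)
Initial deposit = cushion − low point = $334.10 − (-$334.10) = $668.20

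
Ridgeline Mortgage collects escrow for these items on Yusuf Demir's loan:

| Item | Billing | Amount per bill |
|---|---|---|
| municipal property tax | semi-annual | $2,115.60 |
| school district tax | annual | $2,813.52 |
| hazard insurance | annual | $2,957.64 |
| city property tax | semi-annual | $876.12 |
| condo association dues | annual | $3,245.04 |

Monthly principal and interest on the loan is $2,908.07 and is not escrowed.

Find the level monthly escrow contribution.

Municipal property tax: $2,115.60 × 2 = $4,231.20
School district tax: $2,813.52
Hazard insurance: $2,957.64
City property tax: $876.12 × 2 = $1,752.24
Condo association dues: $3,245.04
Total per year = $4,231.20 + $2,813.52 + $2,957.64 + $1,752.24 + $3,245.04 = $14,999.64
Per month = $14,999.64 ÷ 12 = $1,249.97

$1,249.97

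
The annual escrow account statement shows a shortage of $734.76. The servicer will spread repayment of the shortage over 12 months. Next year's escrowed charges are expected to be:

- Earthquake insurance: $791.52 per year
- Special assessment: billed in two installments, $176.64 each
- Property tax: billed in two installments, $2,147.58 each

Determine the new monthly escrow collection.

$514.56

Earthquake insurance: $791.52
Special assessment: $176.64 × 2 = $353.28
Property tax: $2,147.58 × 2 = $4,295.16
Total per year = $791.52 + $353.28 + $4,295.16 = $5,439.96
Per month = $5,439.96 / 12 = $453.33
Shortage per month = $734.76 ÷ 12 = $61.23
New monthly escrow = $453.33 + $61.23 = $514.56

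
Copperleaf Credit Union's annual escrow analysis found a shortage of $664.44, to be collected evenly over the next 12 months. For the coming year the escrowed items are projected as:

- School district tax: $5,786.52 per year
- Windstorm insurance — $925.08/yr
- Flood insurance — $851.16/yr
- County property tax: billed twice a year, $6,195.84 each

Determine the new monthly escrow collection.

School district tax — $5,786.52 annually
Windstorm insurance — $925.08 annually
Flood insurance — $851.16 annually
County property tax — $6,195.84 × 2 = $12,391.68 annually
Combined annual = $5,786.52 + $925.08 + $851.16 + $12,391.68 = $19,954.44
Monthly escrow = $19,954.44 / 12 = $1,662.87
Shortage spread = $664.44 / 12 = $55.37/mo
Adjusted monthly = $1,662.87 + $55.37 = $1,718.24

$1,718.24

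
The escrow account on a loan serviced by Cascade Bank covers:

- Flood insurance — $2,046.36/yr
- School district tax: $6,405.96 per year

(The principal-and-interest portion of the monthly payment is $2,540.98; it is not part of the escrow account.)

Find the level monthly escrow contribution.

$704.36

Flood insurance = $2,046.36 annually
School district tax = $6,405.96 annually
Total per year = $8,452.32
Per month = $8,452.32 ÷ 12 = $704.36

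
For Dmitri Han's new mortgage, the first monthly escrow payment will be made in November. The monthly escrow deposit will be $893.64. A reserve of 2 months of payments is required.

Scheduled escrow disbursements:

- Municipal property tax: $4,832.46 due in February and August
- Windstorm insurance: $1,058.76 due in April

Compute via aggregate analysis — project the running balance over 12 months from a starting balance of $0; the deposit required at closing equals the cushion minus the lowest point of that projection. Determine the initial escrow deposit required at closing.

Cushion = 2 × $893.64 = $1,787.28
Trial balance (start $0, +$893.64 each month, − disbursements):
  Nov: +$893.64 → $893.64
  Dec: +$893.64 → $1,787.28
  Jan: +$893.64 → $2,680.92
  Feb: +$893.64 − $4,832.46 → -$1,257.90
  Mar: +$893.64 → -$364.26
  Apr: +$893.64 − $1,058.76 → -$529.38
  May: +$893.64 → $364.26
  Jun: +$893.64 → $1,257.90
  Jul: +$893.64 → $2,151.54
  Aug: +$893.64 − $4,832.46 → -$1,787.28
  Sep: +$893.64 → -$893.64
  Oct: +$893.64 → $0.00
Lowest trial balance = -$1,787.28 (Aug)
Initial deposit = cushion − low point = $1,787.28 − (-$1,787.28) = $3,574.56

$3,574.56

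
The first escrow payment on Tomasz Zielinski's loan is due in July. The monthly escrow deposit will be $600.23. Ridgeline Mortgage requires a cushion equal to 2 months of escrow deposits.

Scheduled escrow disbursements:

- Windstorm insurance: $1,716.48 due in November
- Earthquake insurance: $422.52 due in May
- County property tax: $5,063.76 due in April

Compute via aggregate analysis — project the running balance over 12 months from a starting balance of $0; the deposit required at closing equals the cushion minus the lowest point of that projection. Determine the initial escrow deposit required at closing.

Cushion = 2 × $600.23 = $1,200.46
Trial balance (start $0, +$600.23 each month, − disbursements):
  Jul: +$600.23 → $600.23
  Aug: +$600.23 → $1,200.46
  Sep: +$600.23 → $1,800.69
  Oct: +$600.23 → $2,400.92
  Nov: +$600.23 − $1,716.48 → $1,284.67
  Dec: +$600.23 → $1,884.90
  Jan: +$600.23 → $2,485.13
  Feb: +$600.23 → $3,085.36
  Mar: +$600.23 → $3,685.59
  Apr: +$600.23 − $5,063.76 → -$777.94
  May: +$600.23 − $422.52 → -$600.23
  Jun: +$600.23 → $0.00
Lowest trial balance = -$777.94 (Apr)
Initial deposit = cushion − low point = $1,200.46 − (-$777.94) = $1,978.40

$1,978.40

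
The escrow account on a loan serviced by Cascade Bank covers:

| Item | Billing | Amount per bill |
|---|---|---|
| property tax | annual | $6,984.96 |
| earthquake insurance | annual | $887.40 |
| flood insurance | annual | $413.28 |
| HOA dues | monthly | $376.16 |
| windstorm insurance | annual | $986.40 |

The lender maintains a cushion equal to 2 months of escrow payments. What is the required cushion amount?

$2,297.66

Property tax: $6,984.96
Earthquake insurance: $887.40
Flood insurance: $413.28
HOA dues: $376.16 × 12 = $4,513.92
Windstorm insurance: $986.40
Annual escrow total = $6,984.96 + $887.40 + $413.28 + $4,513.92 + $986.40 = $13,785.96
Base monthly escrow = $13,785.96 / 12 = $1,148.83
Required cushion = 2 × $1,148.83 = $2,297.66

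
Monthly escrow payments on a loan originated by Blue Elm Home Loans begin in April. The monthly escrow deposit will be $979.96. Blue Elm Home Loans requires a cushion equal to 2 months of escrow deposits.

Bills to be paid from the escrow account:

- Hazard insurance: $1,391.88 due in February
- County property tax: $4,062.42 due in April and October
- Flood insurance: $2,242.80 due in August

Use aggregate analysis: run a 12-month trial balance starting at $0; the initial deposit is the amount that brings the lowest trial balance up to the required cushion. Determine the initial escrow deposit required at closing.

$5,467.84

Cushion = 2 × $979.96 = $1,959.92
Trial balance (start $0, +$979.96 each month, − disbursements):
  Apr: +$979.96 − $4,062.42 → -$3,082.46
  May: +$979.96 → -$2,102.50
  Jun: +$979.96 → -$1,122.54
  Jul: +$979.96 → -$142.58
  Aug: +$979.96 − $2,242.80 → -$1,405.42
  Sep: +$979.96 → -$425.46
  Oct: +$979.96 − $4,062.42 → -$3,507.92
  Nov: +$979.96 → -$2,527.96
  Dec: +$979.96 → -$1,548.00
  Jan: +$979.96 → -$568.04
  Feb: +$979.96 − $1,391.88 → -$979.96
  Mar: +$979.96 → $0.00
Lowest trial balance = -$3,507.92 (Oct)
Initial deposit = cushion − low point = $1,959.92 − (-$3,507.92) = $5,467.84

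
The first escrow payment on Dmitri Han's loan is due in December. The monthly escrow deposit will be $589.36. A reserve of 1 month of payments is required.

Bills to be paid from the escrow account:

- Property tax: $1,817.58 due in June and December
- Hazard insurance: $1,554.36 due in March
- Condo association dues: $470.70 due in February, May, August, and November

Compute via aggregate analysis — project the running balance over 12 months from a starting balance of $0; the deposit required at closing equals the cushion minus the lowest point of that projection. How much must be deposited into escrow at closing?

$2,594.76

Cushion = 1 × $589.36 = $589.36
Trial balance (start $0, +$589.36 each month, − disbursements):
  Dec: +$589.36 − $1,817.58 → -$1,228.22
  Jan: +$589.36 → -$638.86
  Feb: +$589.36 − $470.70 → -$520.20
  Mar: +$589.36 − $1,554.36 → -$1,485.20
  Apr: +$589.36 → -$895.84
  May: +$589.36 − $470.70 → -$777.18
  Jun: +$589.36 − $1,817.58 → -$2,005.40
  Jul: +$589.36 → -$1,416.04
  Aug: +$589.36 − $470.70 → -$1,297.38
  Sep: +$589.36 → -$708.02
  Oct: +$589.36 → -$118.66
  Nov: +$589.36 − $470.70 → $0.00
Lowest trial balance = -$2,005.40 (Jun)
Initial deposit = cushion − low point = $589.36 − (-$2,005.40) = $2,594.76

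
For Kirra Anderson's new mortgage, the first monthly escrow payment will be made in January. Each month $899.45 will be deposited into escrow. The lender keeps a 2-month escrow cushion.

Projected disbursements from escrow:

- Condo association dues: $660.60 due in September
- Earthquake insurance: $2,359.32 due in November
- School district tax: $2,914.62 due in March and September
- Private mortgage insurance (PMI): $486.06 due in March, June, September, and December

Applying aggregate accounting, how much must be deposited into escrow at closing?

Cushion = 2 × $899.45 = $1,798.90
Trial balance (start $0, +$899.45 each month, − disbursements):
  Jan: +$899.45 → $899.45
  Feb: +$899.45 → $1,798.90
  Mar: +$899.45 − $3,400.68 → -$702.33
  Apr: +$899.45 → $197.12
  May: +$899.45 → $1,096.57
  Jun: +$899.45 − $486.06 → $1,509.96
  Jul: +$899.45 → $2,409.41
  Aug: +$899.45 → $3,308.86
  Sep: +$899.45 − $4,061.28 → $147.03
  Oct: +$899.45 → $1,046.48
  Nov: +$899.45 − $2,359.32 → -$413.39
  Dec: +$899.45 − $486.06 → $0.00
Lowest trial balance = -$702.33 (Mar)
Initial deposit = cushion − low point = $1,798.90 − (-$702.33) = $2,501.23

$2,501.23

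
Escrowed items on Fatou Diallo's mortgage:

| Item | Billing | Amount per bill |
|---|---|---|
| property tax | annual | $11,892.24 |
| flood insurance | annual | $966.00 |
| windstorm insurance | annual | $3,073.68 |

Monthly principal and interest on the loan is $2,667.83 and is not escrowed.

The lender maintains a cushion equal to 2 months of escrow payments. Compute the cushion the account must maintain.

$2,655.32

Property tax — $11,892.24
Flood insurance — $966.00
Windstorm insurance — $3,073.68
Annual escrow total = $11,892.24 + $966.00 + $3,073.68 = $15,931.92
Per month = $15,931.92 / 12 = $1,327.66
Required cushion = 2 × $1,327.66 = $2,655.32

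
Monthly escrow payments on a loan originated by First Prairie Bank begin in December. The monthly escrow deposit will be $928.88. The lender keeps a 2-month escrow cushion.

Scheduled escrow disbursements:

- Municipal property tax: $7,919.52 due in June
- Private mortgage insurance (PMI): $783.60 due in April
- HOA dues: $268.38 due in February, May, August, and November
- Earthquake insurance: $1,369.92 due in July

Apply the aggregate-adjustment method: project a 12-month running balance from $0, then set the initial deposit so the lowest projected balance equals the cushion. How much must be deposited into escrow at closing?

$5,036.52

Cushion = 2 × $928.88 = $1,857.76
Trial balance (start $0, +$928.88 each month, − disbursements):
  Dec: +$928.88 → $928.88
  Jan: +$928.88 → $1,857.76
  Feb: +$928.88 − $268.38 → $2,518.26
  Mar: +$928.88 → $3,447.14
  Apr: +$928.88 − $783.60 → $3,592.42
  May: +$928.88 − $268.38 → $4,252.92
  Jun: +$928.88 − $7,919.52 → -$2,737.72
  Jul: +$928.88 − $1,369.92 → -$3,178.76
  Aug: +$928.88 − $268.38 → -$2,518.26
  Sep: +$928.88 → -$1,589.38
  Oct: +$928.88 → -$660.50
  Nov: +$928.88 − $268.38 → $0.00
Lowest trial balance = -$3,178.76 (Jul)
Initial deposit = cushion − low point = $1,857.76 − (-$3,178.76) = $5,036.52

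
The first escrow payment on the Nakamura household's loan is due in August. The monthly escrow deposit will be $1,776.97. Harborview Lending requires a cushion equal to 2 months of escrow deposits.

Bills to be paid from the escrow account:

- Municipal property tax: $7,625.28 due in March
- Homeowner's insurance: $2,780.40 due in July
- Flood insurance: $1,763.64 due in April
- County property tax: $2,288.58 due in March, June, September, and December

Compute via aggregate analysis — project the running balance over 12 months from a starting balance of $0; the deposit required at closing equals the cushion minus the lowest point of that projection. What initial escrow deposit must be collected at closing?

Cushion = 2 × $1,776.97 = $3,553.94
Trial balance (start $0, +$1,776.97 each month, − disbursements):
  Aug: +$1,776.97 → $1,776.97
  Sep: +$1,776.97 − $2,288.58 → $1,265.36
  Oct: +$1,776.97 → $3,042.33
  Nov: +$1,776.97 → $4,819.30
  Dec: +$1,776.97 − $2,288.58 → $4,307.69
  Jan: +$1,776.97 → $6,084.66
  Feb: +$1,776.97 → $7,861.63
  Mar: +$1,776.97 − $9,913.86 → -$275.26
  Apr: +$1,776.97 − $1,763.64 → -$261.93
  May: +$1,776.97 → $1,515.04
  Jun: +$1,776.97 − $2,288.58 → $1,003.43
  Jul: +$1,776.97 − $2,780.40 → $0.00
Lowest trial balance = -$275.26 (Mar)
Initial deposit = cushion − low point = $3,553.94 − (-$275.26) = $3,829.20

$3,829.20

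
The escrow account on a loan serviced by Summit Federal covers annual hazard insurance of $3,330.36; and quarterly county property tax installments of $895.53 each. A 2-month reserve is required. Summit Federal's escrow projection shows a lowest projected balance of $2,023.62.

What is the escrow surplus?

$871.54

Hazard insurance = $3,330.36/yr
County property tax = $895.53 × 4 = $3,582.12/yr
Annual escrow total = $3,330.36 + $3,582.12 = $6,912.48
Per month = $6,912.48 / 12 = $576.04
Required cushion = 2 × $576.04 = $1,152.08
Surplus = $2,023.62 − $1,152.08 = $871.54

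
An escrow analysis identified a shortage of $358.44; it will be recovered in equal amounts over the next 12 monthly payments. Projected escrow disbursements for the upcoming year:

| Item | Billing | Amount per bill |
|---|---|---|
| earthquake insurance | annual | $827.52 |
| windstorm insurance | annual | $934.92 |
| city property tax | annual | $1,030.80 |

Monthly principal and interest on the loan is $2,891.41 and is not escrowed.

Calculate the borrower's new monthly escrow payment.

Earthquake insurance: $827.52 annually
Windstorm insurance: $934.92 annually
City property tax: $1,030.80 annually
Total per year = $2,793.24
Monthly escrow = $2,793.24 / 12 = $232.77
Shortage per month = $358.44 ÷ 12 = $29.87
New monthly escrow = $232.77 + $29.87 = $262.64

$262.64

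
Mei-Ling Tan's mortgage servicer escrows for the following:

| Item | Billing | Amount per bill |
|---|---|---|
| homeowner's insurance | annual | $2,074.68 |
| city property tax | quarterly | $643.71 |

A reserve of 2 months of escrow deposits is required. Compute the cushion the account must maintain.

Homeowner's insurance — $2,074.68 per year
City property tax — $643.71 × 4 = $2,574.84 per year
Total annual escrow = $2,074.68 + $2,574.84 = $4,649.52
Per month = $4,649.52 / 12 = $387.46
Required cushion = 2 × $387.46 = $774.92

$774.92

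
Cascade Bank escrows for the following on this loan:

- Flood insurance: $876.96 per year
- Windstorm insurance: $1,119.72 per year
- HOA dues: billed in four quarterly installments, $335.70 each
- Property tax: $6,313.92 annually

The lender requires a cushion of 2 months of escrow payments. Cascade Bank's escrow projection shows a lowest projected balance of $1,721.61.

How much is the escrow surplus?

Flood insurance = $876.96 annually
Windstorm insurance = $1,119.72 annually
HOA dues = $335.70 × 4 = $1,342.80 annually
Property tax = $6,313.92 annually
Total annual escrow = $9,653.40
Per month = $9,653.40 / 12 = $804.45
Required reserve = 2 × $804.45 = $1,608.90
Excess over cushion: $1,721.61 − $1,608.90 = $112.71

$112.71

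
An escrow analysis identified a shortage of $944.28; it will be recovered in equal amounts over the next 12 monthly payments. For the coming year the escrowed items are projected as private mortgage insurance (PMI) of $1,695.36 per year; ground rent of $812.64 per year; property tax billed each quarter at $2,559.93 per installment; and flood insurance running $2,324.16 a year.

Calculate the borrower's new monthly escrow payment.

Private mortgage insurance (PMI) = $1,695.36 annually
Ground rent = $812.64 annually
Property tax = $2,559.93 × 4 = $10,239.72 annually
Flood insurance = $2,324.16 annually
Annual escrow total = $15,071.88
Per month = $15,071.88 / 12 = $1,255.99
Shortage per month = $944.28 / 12 = $78.69
Adjusted monthly = $1,255.99 + $78.69 = $1,334.68

$1,334.68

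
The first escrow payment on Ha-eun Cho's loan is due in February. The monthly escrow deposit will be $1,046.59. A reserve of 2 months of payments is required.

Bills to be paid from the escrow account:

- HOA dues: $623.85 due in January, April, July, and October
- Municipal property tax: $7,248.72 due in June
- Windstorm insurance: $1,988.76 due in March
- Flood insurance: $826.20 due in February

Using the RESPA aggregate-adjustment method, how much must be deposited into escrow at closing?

Cushion = 2 × $1,046.59 = $2,093.18
Trial balance (start $0, +$1,046.59 each month, − disbursements):
  Feb: +$1,046.59 − $826.20 → $220.39
  Mar: +$1,046.59 − $1,988.76 → -$721.78
  Apr: +$1,046.59 − $623.85 → -$299.04
  May: +$1,046.59 → $747.55
  Jun: +$1,046.59 − $7,248.72 → -$5,454.58
  Jul: +$1,046.59 − $623.85 → -$5,031.84
  Aug: +$1,046.59 → -$3,985.25
  Sep: +$1,046.59 → -$2,938.66
  Oct: +$1,046.59 − $623.85 → -$2,515.92
  Nov: +$1,046.59 → -$1,469.33
  Dec: +$1,046.59 → -$422.74
  Jan: +$1,046.59 − $623.85 → $0.00
Lowest trial balance = -$5,454.58 (Jun)
Initial deposit = cushion − low point = $2,093.18 − (-$5,454.58) = $7,547.76

$7,547.76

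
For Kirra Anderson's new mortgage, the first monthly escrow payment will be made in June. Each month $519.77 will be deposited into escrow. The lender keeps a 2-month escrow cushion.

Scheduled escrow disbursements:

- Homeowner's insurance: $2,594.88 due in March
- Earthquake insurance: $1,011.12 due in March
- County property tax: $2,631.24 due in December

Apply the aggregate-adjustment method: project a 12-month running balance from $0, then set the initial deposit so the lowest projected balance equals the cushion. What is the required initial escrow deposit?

Cushion = 2 × $519.77 = $1,039.54
Trial balance (start $0, +$519.77 each month, − disbursements):
  Jun: +$519.77 → $519.77
  Jul: +$519.77 → $1,039.54
  Aug: +$519.77 → $1,559.31
  Sep: +$519.77 → $2,079.08
  Oct: +$519.77 → $2,598.85
  Nov: +$519.77 → $3,118.62
  Dec: +$519.77 − $2,631.24 → $1,007.15
  Jan: +$519.77 → $1,526.92
  Feb: +$519.77 → $2,046.69
  Mar: +$519.77 − $3,606.00 → -$1,039.54
  Apr: +$519.77 → -$519.77
  May: +$519.77 → $0.00
Lowest trial balance = -$1,039.54 (Mar)
Initial deposit = cushion − low point = $1,039.54 − (-$1,039.54) = $2,079.08

$2,079.08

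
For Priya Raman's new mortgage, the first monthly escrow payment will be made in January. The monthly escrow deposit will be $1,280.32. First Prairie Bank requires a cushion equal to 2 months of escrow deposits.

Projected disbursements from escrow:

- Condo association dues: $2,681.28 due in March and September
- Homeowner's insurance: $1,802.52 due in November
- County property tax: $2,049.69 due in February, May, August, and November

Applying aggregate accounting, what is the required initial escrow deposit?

$3,840.96

Cushion = 2 × $1,280.32 = $2,560.64
Trial balance (start $0, +$1,280.32 each month, − disbursements):
  Jan: +$1,280.32 → $1,280.32
  Feb: +$1,280.32 − $2,049.69 → $510.95
  Mar: +$1,280.32 − $2,681.28 → -$890.01
  Apr: +$1,280.32 → $390.31
  May: +$1,280.32 − $2,049.69 → -$379.06
  Jun: +$1,280.32 → $901.26
  Jul: +$1,280.32 → $2,181.58
  Aug: +$1,280.32 − $2,049.69 → $1,412.21
  Sep: +$1,280.32 − $2,681.28 → $11.25
  Oct: +$1,280.32 → $1,291.57
  Nov: +$1,280.32 − $3,852.21 → -$1,280.32
  Dec: +$1,280.32 → $0.00
Lowest trial balance = -$1,280.32 (Nov)
Initial deposit = cushion − low point = $2,560.64 − (-$1,280.32) = $3,840.96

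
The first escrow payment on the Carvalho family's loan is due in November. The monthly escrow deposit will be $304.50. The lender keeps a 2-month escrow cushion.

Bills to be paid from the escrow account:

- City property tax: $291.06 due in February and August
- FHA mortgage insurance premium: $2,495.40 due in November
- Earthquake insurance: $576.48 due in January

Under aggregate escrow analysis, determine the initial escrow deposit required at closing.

Cushion = 2 × $304.50 = $609.00
Trial balance (start $0, +$304.50 each month, − disbursements):
  Nov: +$304.50 − $2,495.40 → -$2,190.90
  Dec: +$304.50 → -$1,886.40
  Jan: +$304.50 − $576.48 → -$2,158.38
  Feb: +$304.50 − $291.06 → -$2,144.94
  Mar: +$304.50 → -$1,840.44
  Apr: +$304.50 → -$1,535.94
  May: +$304.50 → -$1,231.44
  Jun: +$304.50 → -$926.94
  Jul: +$304.50 → -$622.44
  Aug: +$304.50 − $291.06 → -$609.00
  Sep: +$304.50 → -$304.50
  Oct: +$304.50 → $0.00
Lowest trial balance = -$2,190.90 (Nov)
Initial deposit = cushion − low point = $609.00 − (-$2,190.90) = $2,799.90

$2,799.90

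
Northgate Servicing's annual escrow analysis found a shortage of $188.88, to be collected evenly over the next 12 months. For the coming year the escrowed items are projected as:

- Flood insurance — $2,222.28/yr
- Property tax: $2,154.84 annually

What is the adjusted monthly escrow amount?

$380.50

Flood insurance: $2,222.28 per year
Property tax: $2,154.84 per year
Yearly total = $4,377.12
Base monthly escrow = $4,377.12 ÷ 12 = $364.76
Shortage per month = $188.88 ÷ 12 = $15.74
New monthly escrow = $364.76 + $15.74 = $380.50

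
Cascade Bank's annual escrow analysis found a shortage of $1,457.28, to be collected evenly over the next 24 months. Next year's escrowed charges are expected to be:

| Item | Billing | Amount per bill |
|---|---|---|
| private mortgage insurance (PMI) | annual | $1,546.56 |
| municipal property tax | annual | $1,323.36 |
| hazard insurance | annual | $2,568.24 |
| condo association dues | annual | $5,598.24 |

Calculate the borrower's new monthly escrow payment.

Private mortgage insurance (PMI) — $1,546.56 per year
Municipal property tax — $1,323.36 per year
Hazard insurance — $2,568.24 per year
Condo association dues — $5,598.24 per year
Total per year = $1,546.56 + $1,323.36 + $2,568.24 + $5,598.24 = $11,036.40
Base monthly escrow = $11,036.40 ÷ 12 = $919.70
Shortage per month = $1,457.28 / 24 = $60.72
Adjusted monthly = $919.70 + $60.72 = $980.42

$980.42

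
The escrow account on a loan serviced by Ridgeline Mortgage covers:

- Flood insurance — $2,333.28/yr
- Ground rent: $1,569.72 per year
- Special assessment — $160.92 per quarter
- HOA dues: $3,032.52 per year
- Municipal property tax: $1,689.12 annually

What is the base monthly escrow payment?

Flood insurance = $2,333.28 annually
Ground rent = $1,569.72 annually
Special assessment = $160.92 × 4 = $643.68 annually
HOA dues = $3,032.52 annually
Municipal property tax = $1,689.12 annually
Yearly total = $2,333.28 + $1,569.72 + $643.68 + $3,032.52 + $1,689.12 = $9,268.32
Base monthly escrow = $9,268.32 ÷ 12 = $772.36

$772.36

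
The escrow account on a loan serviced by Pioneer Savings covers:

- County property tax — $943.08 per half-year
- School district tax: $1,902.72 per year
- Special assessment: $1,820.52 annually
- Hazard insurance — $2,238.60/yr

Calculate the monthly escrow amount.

County property tax: $943.08 × 2 = $1,886.16 annually
School district tax: $1,902.72 annually
Special assessment: $1,820.52 annually
Hazard insurance: $2,238.60 annually
Total per year = $7,848.00
Base monthly escrow = $7,848.00 ÷ 12 = $654.00

$654.00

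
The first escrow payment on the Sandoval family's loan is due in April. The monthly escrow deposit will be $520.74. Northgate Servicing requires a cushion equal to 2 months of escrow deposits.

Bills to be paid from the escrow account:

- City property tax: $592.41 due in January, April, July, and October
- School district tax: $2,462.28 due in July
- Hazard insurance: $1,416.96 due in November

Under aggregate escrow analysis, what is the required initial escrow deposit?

$2,605.62

Cushion = 2 × $520.74 = $1,041.48
Trial balance (start $0, +$520.74 each month, − disbursements):
  Apr: +$520.74 − $592.41 → -$71.67
  May: +$520.74 → $449.07
  Jun: +$520.74 → $969.81
  Jul: +$520.74 − $3,054.69 → -$1,564.14
  Aug: +$520.74 → -$1,043.40
  Sep: +$520.74 → -$522.66
  Oct: +$520.74 − $592.41 → -$594.33
  Nov: +$520.74 − $1,416.96 → -$1,490.55
  Dec: +$520.74 → -$969.81
  Jan: +$520.74 − $592.41 → -$1,041.48
  Feb: +$520.74 → -$520.74
  Mar: +$520.74 → $0.00
Lowest trial balance = -$1,564.14 (Jul)
Initial deposit = cushion − low point = $1,041.48 − (-$1,564.14) = $2,605.62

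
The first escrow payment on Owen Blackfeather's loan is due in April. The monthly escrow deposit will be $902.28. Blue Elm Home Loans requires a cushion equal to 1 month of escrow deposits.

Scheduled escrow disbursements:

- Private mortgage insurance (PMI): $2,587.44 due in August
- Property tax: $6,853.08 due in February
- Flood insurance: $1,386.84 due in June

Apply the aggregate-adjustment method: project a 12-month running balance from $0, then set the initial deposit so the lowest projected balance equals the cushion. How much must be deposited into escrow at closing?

$1,804.56

Cushion = 1 × $902.28 = $902.28
Trial balance (start $0, +$902.28 each month, − disbursements):
  Apr: +$902.28 → $902.28
  May: +$902.28 → $1,804.56
  Jun: +$902.28 − $1,386.84 → $1,320.00
  Jul: +$902.28 → $2,222.28
  Aug: +$902.28 − $2,587.44 → $537.12
  Sep: +$902.28 → $1,439.40
  Oct: +$902.28 → $2,341.68
  Nov: +$902.28 → $3,243.96
  Dec: +$902.28 → $4,146.24
  Jan: +$902.28 → $5,048.52
  Feb: +$902.28 − $6,853.08 → -$902.28
  Mar: +$902.28 → $0.00
Lowest trial balance = -$902.28 (Feb)
Initial deposit = cushion − low point = $902.28 − (-$902.28) = $1,804.56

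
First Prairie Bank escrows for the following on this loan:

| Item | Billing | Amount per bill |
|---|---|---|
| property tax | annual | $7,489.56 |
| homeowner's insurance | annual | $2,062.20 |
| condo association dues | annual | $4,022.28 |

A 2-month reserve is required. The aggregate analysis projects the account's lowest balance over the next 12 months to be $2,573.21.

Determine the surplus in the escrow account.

$310.87

Property tax = $7,489.56 per year
Homeowner's insurance = $2,062.20 per year
Condo association dues = $4,022.28 per year
Yearly total = $13,574.04
Base monthly escrow = $13,574.04 / 12 = $1,131.17
Required cushion = 2 × $1,131.17 = $2,262.34
Surplus = $2,573.21 − $2,262.34 = $310.87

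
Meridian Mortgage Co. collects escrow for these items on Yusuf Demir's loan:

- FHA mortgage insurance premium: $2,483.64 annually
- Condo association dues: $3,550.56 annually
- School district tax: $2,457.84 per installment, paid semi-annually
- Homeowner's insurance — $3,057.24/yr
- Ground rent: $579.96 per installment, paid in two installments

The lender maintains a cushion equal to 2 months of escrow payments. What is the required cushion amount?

$2,527.84

FHA mortgage insurance premium — $2,483.64 annually
Condo association dues — $3,550.56 annually
School district tax — $2,457.84 × 2 = $4,915.68 annually
Homeowner's insurance — $3,057.24 annually
Ground rent — $579.96 × 2 = $1,159.92 annually
Combined annual = $2,483.64 + $3,550.56 + $4,915.68 + $3,057.24 + $1,159.92 = $15,167.04
Base monthly escrow = $15,167.04 / 12 = $1,263.92
Reserve = 2 × $1,263.92 = $2,527.84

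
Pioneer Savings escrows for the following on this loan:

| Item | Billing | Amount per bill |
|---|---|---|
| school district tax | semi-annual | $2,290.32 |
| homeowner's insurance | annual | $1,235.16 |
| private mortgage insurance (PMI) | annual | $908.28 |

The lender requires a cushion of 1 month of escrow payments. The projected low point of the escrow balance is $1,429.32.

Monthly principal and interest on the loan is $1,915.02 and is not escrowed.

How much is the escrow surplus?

School district tax: $2,290.32 × 2 = $4,580.64
Homeowner's insurance: $1,235.16
Private mortgage insurance (PMI): $908.28
Total annual escrow = $6,724.08
Monthly escrow = $6,724.08 ÷ 12 = $560.34
Required cushion = 1 × $560.34 = $560.34
Excess over cushion: $1,429.32 − $560.34 = $868.98

$868.98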